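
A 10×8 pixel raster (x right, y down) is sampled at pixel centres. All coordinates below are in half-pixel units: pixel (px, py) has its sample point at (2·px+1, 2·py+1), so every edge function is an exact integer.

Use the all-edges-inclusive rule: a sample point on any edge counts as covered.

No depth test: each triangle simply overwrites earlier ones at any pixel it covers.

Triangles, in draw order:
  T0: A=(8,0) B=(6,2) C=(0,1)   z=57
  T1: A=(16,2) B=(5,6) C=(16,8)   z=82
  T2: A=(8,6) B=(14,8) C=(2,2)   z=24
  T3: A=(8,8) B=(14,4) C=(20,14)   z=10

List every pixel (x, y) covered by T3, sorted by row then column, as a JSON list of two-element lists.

T0:
  2·area = 14
  edge (8, 0)→(6, 2): d=(-2,2) inclusive
  edge (6, 2)→(0, 1): d=(-6,-1) inclusive
  edge (0, 1)→(8, 0): d=(8,-1) inclusive
    (0,0)@(1, 1): e=[12,1,1] → X
    (1,0)@(3, 1): e=[8,3,3] → X
    (2,0)@(5, 1): e=[4,5,5] → X
    (3,0)@(7, 1): e=[0,7,7] → X  [on edge]
    (4,0)@(9, 1): e=[-4,9,9] → .
    (0,1)@(1, 3): e=[8,-11,17] → .
    (1,1)@(3, 3): e=[4,-9,19] → .
    (2,1)@(5, 3): e=[0,-7,21] → .  [on edge]
    (3,1)@(7, 3): e=[-4,-5,23] → .
    (1,2)@(3, 5): e=[0,-21,35] → .  [on edge]
    (0,3)@(1, 7): e=[0,-35,49] → .  [on edge]
  covered (4 px):
    X X X X . . . . . .
    . . . . . . . . . .
    . . . . . . . . . .
    . . . . . . . . . .
    . . . . . . . . . .
    . . . . . . . . . .
    . . . . . . . . . .
    . . . . . . . . . .
T1:
  2·area = 66  (B↔C swapped to make it positive)
  edge (16, 2)→(16, 8): d=(0,6) inclusive
  edge (16, 8)→(5, 6): d=(-11,-2) inclusive
  edge (5, 6)→(16, 2): d=(11,-4) inclusive
    (7,1)@(15, 3): e=[6,53,7] → X
    (8,1)@(17, 3): e=[-6,57,15] → .
    (4,2)@(9, 5): e=[42,19,5] → X
    (5,2)@(11, 5): e=[30,23,13] → X
    (6,2)@(13, 5): e=[18,27,21] → X
    (8,2)@(17, 5): e=[-6,35,37] → .
    (4,3)@(9, 7): e=[42,-3,27] → .
    (5,3)@(11, 7): e=[30,1,35] → X
    (8,3)@(17, 7): e=[-6,13,59] → .
    (5,4)@(11, 9): e=[30,-21,57] → .
    (6,4)@(13, 9): e=[18,-17,65] → .
    (7,4)@(15, 9): e=[6,-13,73] → .
  covered (8 px):
    . . . . . . . . . .
    . . . . . . . X . .
    . . . . X X X X . .
    . . . . . X X X . .
    . . . . . . . . . .
    . . . . . . . . . .
    . . . . . . . . . .
    . . . . . . . . . .
T2:
  2·area = 12  (B↔C swapped to make it positive)
  edge (8, 6)→(2, 2): d=(-6,-4) inclusive
  edge (2, 2)→(14, 8): d=(12,6) inclusive
  edge (14, 8)→(8, 6): d=(-6,-2) inclusive
    (2,2)@(5, 5): e=[-6,18,0] → .  [on edge]
    (3,2)@(7, 5): e=[2,6,4] → X
    (4,2)@(9, 5): e=[10,-6,8] → .
    (3,3)@(7, 7): e=[-10,30,-8] → .
    (5,3)@(11, 7): e=[6,6,0] → X  [on edge]
    (6,3)@(13, 7): e=[14,-6,4] → .
    (5,4)@(11, 9): e=[-6,30,-12] → .
    (8,4)@(17, 9): e=[18,-6,0] → .  [on edge]
  covered (2 px):
    . . . . . . . . . .
    . . . . . . . . . .
    . . . X . . . . . .
    . . . . . X . . . .
    . . . . . . . . . .
    . . . . . . . . . .
    . . . . . . . . . .
    . . . . . . . . . .
T3:
  2·area = 84
  edge (8, 8)→(14, 4): d=(6,-4) inclusive
  edge (14, 4)→(20, 14): d=(6,10) inclusive
  edge (20, 14)→(8, 8): d=(-12,-6) inclusive
    (6,2)@(13, 5): e=[2,16,66] → X
    (7,2)@(15, 5): e=[10,-4,78] → .
    (5,3)@(11, 7): e=[6,48,30] → X
    (7,3)@(15, 7): e=[22,8,54] → X
    (8,3)@(17, 7): e=[30,-12,66] → .
    (5,4)@(11, 9): e=[18,60,6] → X
    (8,4)@(17, 9): e=[42,0,42] → X  [on edge]
    (9,4)@(19, 9): e=[50,-20,54] → .
    (5,5)@(11, 11): e=[30,72,-18] → .
    (6,5)@(13, 11): e=[38,52,-6] → .
    (7,5)@(15, 11): e=[46,32,6] → X
    (9,5)@(19, 11): e=[62,-8,30] → .
  covered (11 px):
    . . . . . . . . . .
    . . . . . . . . . .
    . . . . . . X . . .
    . . . . . X X X . .
    . . . . . X X X X .
    . . . . . . . X X .
    . . . . . . . . . X
    . . . . . . . . . .

Answer: [[6,2],[5,3],[6,3],[7,3],[5,4],[6,4],[7,4],[8,4],[7,5],[8,5],[9,6]]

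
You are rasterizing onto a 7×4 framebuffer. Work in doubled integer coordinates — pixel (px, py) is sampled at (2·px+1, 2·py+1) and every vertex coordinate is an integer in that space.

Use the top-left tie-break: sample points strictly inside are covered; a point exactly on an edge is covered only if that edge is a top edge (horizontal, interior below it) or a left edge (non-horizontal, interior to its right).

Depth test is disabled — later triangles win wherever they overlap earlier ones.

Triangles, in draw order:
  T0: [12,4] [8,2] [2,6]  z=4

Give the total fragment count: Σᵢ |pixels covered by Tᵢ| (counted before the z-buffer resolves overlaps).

T0:
  2·area = 28  (B↔C swapped to make it positive)
  edge (12, 4)→(2, 6): d=(-10,2) right/bottom  bias=-1
  edge (2, 6)→(8, 2): d=(6,-4) top-left  bias=+0
  edge (8, 2)→(12, 4): d=(4,2) right/bottom  bias=-1
    (3,1)@(7, 3): e=[20,2,6] → #
    (4,1)@(9, 3): e=[16,10,2] → #
    (5,1)@(11, 3): e=[12,18,-2] → ·
    (2,2)@(5, 5): e=[4,6,18] → #
    (3,2)@(7, 5): e=[0,14,14] → ·  [on edge]
    (4,2)@(9, 5): e=[-4,22,10] → ·
    (2,3)@(5, 7): e=[-16,18,26] → ·
  covered (3 px):
    · · · · · · ·
    · · · # # · ·
    · · # · · · ·
    · · · · · · ·

Answer: 3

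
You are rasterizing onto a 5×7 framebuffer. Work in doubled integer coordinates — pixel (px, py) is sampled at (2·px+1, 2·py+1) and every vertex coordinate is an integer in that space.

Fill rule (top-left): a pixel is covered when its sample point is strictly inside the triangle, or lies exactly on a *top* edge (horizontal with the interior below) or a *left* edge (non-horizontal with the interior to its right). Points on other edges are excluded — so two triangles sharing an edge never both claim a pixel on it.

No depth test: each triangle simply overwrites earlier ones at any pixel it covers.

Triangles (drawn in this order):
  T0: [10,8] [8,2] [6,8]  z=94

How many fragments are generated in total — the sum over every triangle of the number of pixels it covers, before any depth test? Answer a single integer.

T0:
  2·area = 24  (B↔C swapped to make it positive)
  edge (10, 8)→(6, 8): d=(-4,0) right/bottom  bias=-1
  edge (6, 8)→(8, 2): d=(2,-6) top-left  bias=+0
  edge (8, 2)→(10, 8): d=(2,6) right/bottom  bias=-1
    (3,2)@(7, 5): e=[12,0,12] → █  [on edge]
    (4,2)@(9, 5): e=[12,12,0] → ·  [on edge]
    (3,3)@(7, 7): e=[4,4,16] → █
    (4,3)@(9, 7): e=[4,16,4] → █
    (3,4)@(7, 9): e=[-4,8,20] → ·
    (4,4)@(9, 9): e=[-4,20,8] → ·
    (2,5)@(5, 11): e=[-12,0,36] → ·  [on edge]
  covered (3 px):
    · · · · ·
    · · · · ·
    · · · █ ·
    · · · █ █
    · · · · ·
    · · · · ·
    · · · · ·

Final: 3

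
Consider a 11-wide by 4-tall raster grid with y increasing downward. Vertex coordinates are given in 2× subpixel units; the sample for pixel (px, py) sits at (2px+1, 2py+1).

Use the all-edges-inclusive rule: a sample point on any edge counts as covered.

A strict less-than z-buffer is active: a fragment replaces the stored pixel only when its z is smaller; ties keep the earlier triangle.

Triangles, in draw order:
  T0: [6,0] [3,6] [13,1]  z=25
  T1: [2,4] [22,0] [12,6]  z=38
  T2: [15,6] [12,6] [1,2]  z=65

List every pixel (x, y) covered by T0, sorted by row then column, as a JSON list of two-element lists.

T0:
  2·area = 45  (B↔C swapped to make it positive)
  edge (6, 0)→(13, 1): d=(7,1) inclusive
  edge (13, 1)→(3, 6): d=(-10,5) inclusive
  edge (3, 6)→(6, 0): d=(3,-6) inclusive
    (3,0)@(7, 1): e=[6,30,9] → █
    (4,0)@(9, 1): e=[4,20,21] → █
    (5,0)@(11, 1): e=[2,10,33] → █
    (6,0)@(13, 1): e=[0,0,45] → █  [on edge]
    (7,0)@(15, 1): e=[-2,-10,57] → ·
    (2,1)@(5, 3): e=[22,20,3] → █
    (4,1)@(9, 3): e=[18,0,27] → █  [on edge]
    (5,1)@(11, 3): e=[16,-10,39] → ·
    (6,1)@(13, 3): e=[14,-20,51] → ·
    (2,2)@(5, 5): e=[36,0,9] → █  [on edge]
    (3,2)@(7, 5): e=[34,-10,21] → ·
    (4,2)@(9, 5): e=[32,-20,33] → ·
    (0,3)@(1, 7): e=[54,0,-9] → ·  [on edge]
  covered (8 px):
    · · · █ █ █ █ · · · ·
    · · █ █ █ · · · · · ·
    · · █ · · · · · · · ·
    · · · · · · · · · · ·
T1:
  2·area = 80
  edge (2, 4)→(22, 0): d=(20,-4) inclusive
  edge (22, 0)→(12, 6): d=(-10,6) inclusive
  edge (12, 6)→(2, 4): d=(-10,-2) inclusive
    (8,0)@(17, 1): e=[0,20,60] → █  [on edge]
    (9,0)@(19, 1): e=[8,8,64] → █
    (10,0)@(21, 1): e=[16,-4,68] → ·
    (3,1)@(7, 3): e=[0,60,20] → █  [on edge]
    (4,1)@(9, 3): e=[8,48,24] → █
    (5,1)@(11, 3): e=[16,36,28] → █
    (6,1)@(13, 3): e=[24,24,32] → █
    (7,1)@(15, 3): e=[32,12,36] → █
    (8,1)@(17, 3): e=[40,0,40] → █  [on edge]
    (9,1)@(19, 3): e=[48,-12,44] → ·
    (3,2)@(7, 5): e=[40,40,0] → █  [on edge]
    (7,2)@(15, 5): e=[72,-8,16] → ·
    (8,3)@(17, 7): e=[120,-40,0] → ·  [on edge]
  covered (12 px):
    · · · · · · · · █ █ ·
    · · · █ █ █ █ █ █ · ·
    · · · █ █ █ █ · · · ·
    · · · · · · · · · · ·
T2:
  2·area = 12
  edge (15, 6)→(12, 6): d=(-3,0) inclusive
  edge (12, 6)→(1, 2): d=(-11,-4) inclusive
  edge (1, 2)→(15, 6): d=(14,4) inclusive
    (5,2)@(11, 5): e=[3,7,2] → █
    (6,2)@(13, 5): e=[3,15,-6] → ·
    (5,3)@(11, 7): e=[-3,-15,30] → ·
  covered (1 px):
    · · · · · · · · · · ·
    · · · · · · · · · · ·
    · · · · · █ · · · · ·
    · · · · · · · · · · ·

Answer: [[3,0],[4,0],[5,0],[6,0],[2,1],[3,1],[4,1],[2,2]]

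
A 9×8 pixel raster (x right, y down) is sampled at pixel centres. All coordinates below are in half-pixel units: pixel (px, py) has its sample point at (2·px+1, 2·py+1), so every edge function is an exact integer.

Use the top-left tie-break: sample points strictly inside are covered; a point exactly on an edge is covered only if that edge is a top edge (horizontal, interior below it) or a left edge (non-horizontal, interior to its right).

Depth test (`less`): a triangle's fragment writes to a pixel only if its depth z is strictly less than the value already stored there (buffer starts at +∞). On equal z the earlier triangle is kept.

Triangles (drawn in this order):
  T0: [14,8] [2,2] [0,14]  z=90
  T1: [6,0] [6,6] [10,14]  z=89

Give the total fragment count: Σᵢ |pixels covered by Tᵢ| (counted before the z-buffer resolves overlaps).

T0:
  2·area = 156  (B↔C swapped to make it positive)
  edge (14, 8)→(0, 14): d=(-14,6) right/bottom  bias=-1
  edge (0, 14)→(2, 2): d=(2,-12) top-left  bias=+0
  edge (2, 2)→(14, 8): d=(12,6) right/bottom  bias=-1
    (1,1)@(3, 3): e=[136,14,6] → X
    (2,1)@(5, 3): e=[124,38,-6] → .
    (1,2)@(3, 5): e=[108,18,30] → X
    (2,2)@(5, 5): e=[96,42,18] → X
    (3,2)@(7, 5): e=[84,66,6] → X
    (4,2)@(9, 5): e=[72,90,-6] → .
    (1,3)@(3, 7): e=[80,22,54] → X
    (4,3)@(9, 7): e=[44,94,18] → X
    (5,3)@(11, 7): e=[32,118,6] → X
    (6,3)@(13, 7): e=[20,142,-6] → .
    (0,4)@(1, 9): e=[64,2,90] → X
    (6,4)@(13, 9): e=[-8,146,18] → .
    (3,5)@(7, 11): e=[0,78,78] → .  [on edge]
  covered (19 px):
    . . . . . . . . .
    . X . . . . . . .
    . X X X . . . . .
    . X X X X X . . .
    X X X X X X . . .
    X X X . . . . . .
    X . . . . . . . .
    . . . . . . . . .
T1:
  2·area = 24  (B↔C swapped to make it positive)
  edge (6, 0)→(10, 14): d=(4,14) right/bottom  bias=-1
  edge (10, 14)→(6, 6): d=(-4,-8) top-left  bias=+0
  edge (6, 6)→(6, 0): d=(0,-6) top-left  bias=+0
    (3,2)@(7, 5): e=[6,12,6] → X
    (4,2)@(9, 5): e=[-22,28,18] → .
    (3,3)@(7, 7): e=[14,4,6] → X
    (4,3)@(9, 7): e=[-14,20,18] → .
    (3,4)@(7, 9): e=[22,-4,6] → .
    (4,5)@(9, 11): e=[2,4,18] → X
    (5,5)@(11, 11): e=[-26,20,30] → .
    (4,6)@(9, 13): e=[10,-4,18] → .
  covered (3 px):
    . . . . . . . . .
    . . . . . . . . .
    . . . X . . . . .
    . . . X . . . . .
    . . . . . . . . .
    . . . . X . . . .
    . . . . . . . . .
    . . . . . . . . .

Result: 22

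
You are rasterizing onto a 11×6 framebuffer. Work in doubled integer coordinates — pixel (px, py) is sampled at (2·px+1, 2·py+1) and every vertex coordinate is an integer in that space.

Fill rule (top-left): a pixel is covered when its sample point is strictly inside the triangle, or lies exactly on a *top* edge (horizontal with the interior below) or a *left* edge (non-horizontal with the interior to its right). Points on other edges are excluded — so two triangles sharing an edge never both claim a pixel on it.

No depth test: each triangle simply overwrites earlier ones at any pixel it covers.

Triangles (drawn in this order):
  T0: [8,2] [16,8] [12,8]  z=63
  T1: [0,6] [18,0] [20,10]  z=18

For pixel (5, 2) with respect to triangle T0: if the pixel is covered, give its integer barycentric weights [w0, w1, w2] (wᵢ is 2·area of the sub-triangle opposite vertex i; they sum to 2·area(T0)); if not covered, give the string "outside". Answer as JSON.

T0:
  2·area = 24
  edge (8, 2)→(16, 8): d=(8,6) right/bottom  bias=-1
  edge (16, 8)→(12, 8): d=(-4,0) right/bottom  bias=-1
  edge (12, 8)→(8, 2): d=(-4,-6) top-left  bias=+0
    (4,1)@(9, 3): e=[2,20,2] → █
    (5,1)@(11, 3): e=[-10,20,14] → ·
    (4,2)@(9, 5): e=[18,12,-6] → ·
    (5,2)@(11, 5): e=[6,12,6] → █
    (6,2)@(13, 5): e=[-6,12,18] → ·
    (5,3)@(11, 7): e=[22,4,-2] → ·
    (6,3)@(13, 7): e=[10,4,10] → █
    (7,3)@(15, 7): e=[-2,4,22] → ·
    (6,4)@(13, 9): e=[26,-4,2] → ·
  covered (3 px):
    · · · · · · · · · · ·
    · · · · █ · · · · · ·
    · · · · · █ · · · · ·
    · · · · · · █ · · · ·
    · · · · · · · · · · ·
    · · · · · · · · · · ·
T1:
  2·area = 192
  edge (0, 6)→(18, 0): d=(18,-6) top-left  bias=+0
  edge (18, 0)→(20, 10): d=(2,10) right/bottom  bias=-1
  edge (20, 10)→(0, 6): d=(-20,-4) top-left  bias=+0
    (7,0)@(15, 1): e=[0,32,160] → █  [on edge]
    (8,0)@(17, 1): e=[12,12,168] → █
    (9,0)@(19, 1): e=[24,-8,176] → ·
    (4,1)@(9, 3): e=[0,96,96] → █  [on edge]
    (5,1)@(11, 3): e=[12,76,104] → █
    (6,1)@(13, 3): e=[24,56,112] → █
    (9,1)@(19, 3): e=[60,-4,136] → ·
    (1,2)@(3, 5): e=[0,160,32] → █  [on edge]
    (2,2)@(5, 5): e=[12,140,40] → █
    (3,2)@(7, 5): e=[24,120,48] → █
    (9,2)@(19, 5): e=[96,0,96] → ·  [on edge]
    (1,3)@(3, 7): e=[36,164,-8] → ·
    (2,3)@(5, 7): e=[48,144,0] → █  [on edge]
    (7,4)@(15, 9): e=[144,48,0] → █  [on edge]
  covered (26 px):
    · · · · · · · █ █ · ·
    · · · · █ █ █ █ █ · ·
    · █ █ █ █ █ █ █ █ · ·
    · · █ █ █ █ █ █ █ █ ·
    · · · · · · · █ █ █ ·
    · · · · · · · · · · ·

Result: [12,6,6]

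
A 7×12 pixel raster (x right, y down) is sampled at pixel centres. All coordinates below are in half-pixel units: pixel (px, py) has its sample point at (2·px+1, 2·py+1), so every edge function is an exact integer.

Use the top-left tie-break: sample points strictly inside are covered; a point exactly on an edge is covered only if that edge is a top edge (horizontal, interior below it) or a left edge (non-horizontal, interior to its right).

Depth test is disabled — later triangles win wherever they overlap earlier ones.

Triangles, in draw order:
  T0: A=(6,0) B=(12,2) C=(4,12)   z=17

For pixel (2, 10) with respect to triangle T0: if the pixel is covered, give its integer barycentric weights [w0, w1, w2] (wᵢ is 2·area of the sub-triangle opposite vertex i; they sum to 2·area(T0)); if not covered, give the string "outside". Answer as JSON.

T0:
  2·area = 76
  edge (6, 0)→(12, 2): d=(6,2) right/bottom  bias=-1
  edge (12, 2)→(4, 12): d=(-8,10) right/bottom  bias=-1
  edge (4, 12)→(6, 0): d=(2,-12) top-left  bias=+0
    (3,0)@(7, 1): e=[4,58,14] → █
    (4,0)@(9, 1): e=[0,38,38] → ·  [on edge]
    (3,1)@(7, 3): e=[16,42,18] → █
    (4,1)@(9, 3): e=[12,22,42] → █
    (5,1)@(11, 3): e=[8,2,66] → █
    (6,1)@(13, 3): e=[4,-18,90] → ·
    (3,2)@(7, 5): e=[28,26,22] → █
    (5,2)@(11, 5): e=[20,-14,70] → ·
    (2,3)@(5, 7): e=[44,30,2] → █
    (4,3)@(9, 7): e=[36,-10,50] → ·
    (2,4)@(5, 9): e=[56,14,6] → █
    (3,4)@(7, 9): e=[52,-6,30] → ·
  covered (9 px):
    · · · █ · · ·
    · · · █ █ █ ·
    · · · █ █ · ·
    · · █ █ · · ·
    · · █ · · · ·
    · · · · · · ·
    · · · · · · ·
    · · · · · · ·
    · · · · · · ·
    · · · · · · ·
    · · · · · · ·
    · · · · · · ·

Answer: "outside"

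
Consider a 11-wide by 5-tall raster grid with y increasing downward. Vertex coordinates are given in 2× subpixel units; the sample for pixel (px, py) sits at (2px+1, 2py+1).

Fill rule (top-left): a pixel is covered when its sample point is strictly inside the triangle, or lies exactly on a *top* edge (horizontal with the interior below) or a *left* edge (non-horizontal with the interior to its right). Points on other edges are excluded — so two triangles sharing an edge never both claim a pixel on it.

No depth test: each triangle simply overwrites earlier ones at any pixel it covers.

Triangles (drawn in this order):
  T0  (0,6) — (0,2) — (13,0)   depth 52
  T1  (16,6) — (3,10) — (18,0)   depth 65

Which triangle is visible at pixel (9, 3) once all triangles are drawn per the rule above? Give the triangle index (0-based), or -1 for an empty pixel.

T0:
  2·area = 52
  edge (0, 6)→(0, 2): d=(0,-4) top-left  bias=+0
  edge (0, 2)→(13, 0): d=(13,-2) top-left  bias=+0
  edge (13, 0)→(0, 6): d=(-13,6) right/bottom  bias=-1
    (3,0)@(7, 1): e=[28,1,23] → #
    (4,0)@(9, 1): e=[36,5,11] → #
    (5,0)@(11, 1): e=[44,9,-1] → ·
    (0,1)@(1, 3): e=[4,15,33] → #
    (1,1)@(3, 3): e=[12,19,21] → #
    (2,1)@(5, 3): e=[20,23,9] → #
    (3,1)@(7, 3): e=[28,27,-3] → ·
    (4,1)@(9, 3): e=[36,31,-15] → ·
    (0,2)@(1, 5): e=[4,41,7] → #
    (1,2)@(3, 5): e=[12,45,-5] → ·
    (2,2)@(5, 5): e=[20,49,-17] → ·
    (0,3)@(1, 7): e=[4,67,-19] → ·
  covered (6 px):
    · · · # # · · · · · ·
    # # # · · · · · · · ·
    # · · · · · · · · · ·
    · · · · · · · · · · ·
    · · · · · · · · · · ·
T1:
  2·area = 70
  edge (16, 6)→(3, 10): d=(-13,4) right/bottom  bias=-1
  edge (3, 10)→(18, 0): d=(15,-10) top-left  bias=+0
  edge (18, 0)→(16, 6): d=(-2,6) right/bottom  bias=-1
    (8,0)@(17, 1): e=[61,5,4] → #
    (9,0)@(19, 1): e=[53,25,-8] → ·
    (7,1)@(15, 3): e=[43,15,12] → #
    (8,1)@(17, 3): e=[35,35,0] → ·  [on edge]
    (5,2)@(11, 5): e=[33,5,32] → #
    (6,2)@(13, 5): e=[25,25,20] → #
    (8,2)@(17, 5): e=[9,65,-4] → ·
    (4,3)@(9, 7): e=[15,15,40] → #
    (6,3)@(13, 7): e=[-1,55,16] → ·
    (7,3)@(15, 7): e=[-9,75,4] → ·
    (2,4)@(5, 9): e=[5,5,60] → #
    (3,4)@(7, 9): e=[-3,25,48] → ·
    (7,4)@(15, 9): e=[-35,105,0] → ·  [on edge]
  covered (8 px):
    · · · · · · · · # · ·
    · · · · · · · # · · ·
    · · · · · # # # · · ·
    · · · · # # · · · · ·
    · · # · · · · · · · ·

Z-buffer (winner per pixel, '.' = empty):
  . . . 0 0 . . . 1 . .
  0 0 0 . . . . 1 . . .
  0 . . . . 1 1 1 . . .
  . . . . 1 1 . . . . .
  . . 1 . . . . . . . .

Answer: -1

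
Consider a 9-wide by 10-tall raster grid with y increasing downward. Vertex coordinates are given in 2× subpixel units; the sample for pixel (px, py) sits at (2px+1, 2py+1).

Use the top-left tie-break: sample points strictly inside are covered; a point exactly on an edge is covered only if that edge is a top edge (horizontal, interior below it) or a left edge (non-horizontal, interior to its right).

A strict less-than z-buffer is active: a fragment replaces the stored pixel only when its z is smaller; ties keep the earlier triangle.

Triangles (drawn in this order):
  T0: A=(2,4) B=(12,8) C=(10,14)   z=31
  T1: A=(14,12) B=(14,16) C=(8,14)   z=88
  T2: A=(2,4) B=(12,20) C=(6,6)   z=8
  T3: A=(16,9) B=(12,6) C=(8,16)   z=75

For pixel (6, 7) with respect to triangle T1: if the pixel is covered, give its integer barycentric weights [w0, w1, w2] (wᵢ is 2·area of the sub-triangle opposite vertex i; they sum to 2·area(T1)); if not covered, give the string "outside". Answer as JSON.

T0:
  2·area = 68
  edge (2, 4)→(12, 8): d=(10,4) right/bottom  bias=-1
  edge (12, 8)→(10, 14): d=(-2,6) right/bottom  bias=-1
  edge (10, 14)→(2, 4): d=(-8,-10) top-left  bias=+0
    (1,2)@(3, 5): e=[6,60,2] → █
    (2,2)@(5, 5): e=[-2,48,22] → ·
    (6,2)@(13, 5): e=[-34,0,102] → ·  [on edge]
    (1,3)@(3, 7): e=[26,56,-14] → ·
    (2,3)@(5, 7): e=[18,44,6] → █
    (3,3)@(7, 7): e=[10,32,26] → █
    (4,3)@(9, 7): e=[2,20,46] → █
    (5,3)@(11, 7): e=[-6,8,66] → ·
    (2,4)@(5, 9): e=[38,40,-10] → ·
    (3,4)@(7, 9): e=[30,28,10] → █
    (5,4)@(11, 9): e=[14,4,50] → █
    (6,4)@(13, 9): e=[6,-8,70] → ·
    (5,5)@(11, 11): e=[34,0,34] → ·  [on edge]
    (4,8)@(9, 17): e=[102,0,-34] → ·  [on edge]
  covered (8 px):
    · · · · · · · · ·
    · · · · · · · · ·
    · █ · · · · · · ·
    · · █ █ █ · · · ·
    · · · █ █ █ · · ·
    · · · · █ · · · ·
    · · · · · · · · ·
    · · · · · · · · ·
    · · · · · · · · ·
    · · · · · · · · ·
T1:
  2·area = 24
  edge (14, 12)→(14, 16): d=(0,4) right/bottom  bias=-1
  edge (14, 16)→(8, 14): d=(-6,-2) top-left  bias=+0
  edge (8, 14)→(14, 12): d=(6,-2) top-left  bias=+0
    (8,5)@(17, 11): e=[-12,36,0] → ·  [on edge]
    (2,6)@(5, 13): e=[36,0,-12] → ·  [on edge]
    (5,6)@(11, 13): e=[12,12,0] → █  [on edge]
    (6,6)@(13, 13): e=[4,16,4] → █
    (7,6)@(15, 13): e=[-4,20,8] → ·
    (2,7)@(5, 15): e=[36,-12,0] → ·  [on edge]
    (5,7)@(11, 15): e=[12,0,12] → █  [on edge]
    (7,7)@(15, 15): e=[-4,8,20] → ·
    (5,8)@(11, 17): e=[12,-12,24] → ·
    (6,8)@(13, 17): e=[4,-8,28] → ·
    (8,8)@(17, 17): e=[-12,0,36] → ·  [on edge]
  covered (4 px):
    · · · · · · · · ·
    · · · · · · · · ·
    · · · · · · · · ·
    · · · · · · · · ·
    · · · · · · · · ·
    · · · · · · · · ·
    · · · · · █ █ · ·
    · · · · · █ █ · ·
    · · · · · · · · ·
    · · · · · · · · ·
T2:
  2·area = 44  (B↔C swapped to make it positive)
  edge (2, 4)→(6, 6): d=(4,2) right/bottom  bias=-1
  edge (6, 6)→(12, 20): d=(6,14) right/bottom  bias=-1
  edge (12, 20)→(2, 4): d=(-10,-16) top-left  bias=+0
    (1,2)@(3, 5): e=[2,36,6] → █
    (2,2)@(5, 5): e=[-2,8,38] → ·
    (1,3)@(3, 7): e=[10,48,-14] → ·
    (2,3)@(5, 7): e=[6,20,18] → █
    (3,3)@(7, 7): e=[2,-8,50] → ·
    (2,4)@(5, 9): e=[14,32,-2] → ·
    (3,4)@(7, 9): e=[10,4,30] → █
    (4,4)@(9, 9): e=[6,-24,62] → ·
    (3,5)@(7, 11): e=[18,16,10] → █
    (4,5)@(9, 11): e=[14,-12,42] → ·
    (3,6)@(7, 13): e=[26,28,-10] → ·
    (4,6)@(9, 13): e=[22,0,22] → ·  [on edge]
  covered (5 px):
    · · · · · · · · ·
    · · · · · · · · ·
    · █ · · · · · · ·
    · · █ · · · · · ·
    · · · █ · · · · ·
    · · · █ · · · · ·
    · · · · · · · · ·
    · · · · █ · · · ·
    · · · · · · · · ·
    · · · · · · · · ·
T3:
  2·area = 52  (B↔C swapped to make it positive)
  edge (16, 9)→(8, 16): d=(-8,7) right/bottom  bias=-1
  edge (8, 16)→(12, 6): d=(4,-10) top-left  bias=+0
  edge (12, 6)→(16, 9): d=(4,3) right/bottom  bias=-1
    (6,3)@(13, 7): e=[37,14,1] → █
    (7,3)@(15, 7): e=[23,34,-5] → ·
    (5,4)@(11, 9): e=[35,2,15] → █
    (7,4)@(15, 9): e=[7,42,3] → █
    (8,4)@(17, 9): e=[-7,62,-3] → ·
    (5,5)@(11, 11): e=[19,10,23] → █
    (7,5)@(15, 11): e=[-9,50,11] → ·
    (5,6)@(11, 13): e=[3,18,31] → █
    (6,6)@(13, 13): e=[-11,38,25] → ·
    (4,7)@(9, 15): e=[1,6,45] → █
    (5,7)@(11, 15): e=[-13,26,39] → ·
    (4,8)@(9, 17): e=[-15,14,53] → ·
  covered (8 px):
    · · · · · · · · ·
    · · · · · · · · ·
    · · · · · · · · ·
    · · · · · · █ · ·
    · · · · · █ █ █ ·
    · · · · · █ █ · ·
    · · · · · █ · · ·
    · · · · █ · · · ·
    · · · · · · · · ·
    · · · · · · · · ·

Result: [4,16,4]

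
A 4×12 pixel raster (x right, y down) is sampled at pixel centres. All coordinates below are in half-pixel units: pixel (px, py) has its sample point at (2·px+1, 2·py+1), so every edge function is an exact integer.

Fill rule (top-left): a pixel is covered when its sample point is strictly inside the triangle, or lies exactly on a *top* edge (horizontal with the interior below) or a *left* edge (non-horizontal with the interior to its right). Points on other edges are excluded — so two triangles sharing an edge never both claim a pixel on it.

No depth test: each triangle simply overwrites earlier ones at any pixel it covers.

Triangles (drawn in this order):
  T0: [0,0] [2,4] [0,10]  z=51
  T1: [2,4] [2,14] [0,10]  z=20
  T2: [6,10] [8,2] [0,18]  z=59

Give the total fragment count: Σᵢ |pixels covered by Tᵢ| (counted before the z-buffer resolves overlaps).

T0:
  2·area = 20
  edge (0, 0)→(2, 4): d=(2,4) right/bottom  bias=-1
  edge (2, 4)→(0, 10): d=(-2,6) right/bottom  bias=-1
  edge (0, 10)→(0, 0): d=(0,-10) top-left  bias=+0
    (1,0)@(3, 1): e=[-10,0,30] → ·  [on edge]
    (0,1)@(1, 3): e=[2,8,10] → #
    (1,1)@(3, 3): e=[-6,-4,30] → ·
    (0,2)@(1, 5): e=[6,4,10] → #
    (1,2)@(3, 5): e=[-2,-8,30] → ·
    (0,3)@(1, 7): e=[10,0,10] → ·  [on edge]
  covered (2 px):
    · · · ·
    # · · ·
    # · · ·
    · · · ·
    · · · ·
    · · · ·
    · · · ·
    · · · ·
    · · · ·
    · · · ·
    · · · ·
    · · · ·
T1:
  2·area = 20
  edge (2, 4)→(2, 14): d=(0,10) right/bottom  bias=-1
  edge (2, 14)→(0, 10): d=(-2,-4) top-left  bias=+0
  edge (0, 10)→(2, 4): d=(2,-6) top-left  bias=+0
    (1,0)@(3, 1): e=[-10,30,0] → ·  [on edge]
    (0,3)@(1, 7): e=[10,10,0] → #  [on edge]
    (1,3)@(3, 7): e=[-10,18,12] → ·
    (0,4)@(1, 9): e=[10,6,4] → #
    (1,4)@(3, 9): e=[-10,14,16] → ·
    (0,5)@(1, 11): e=[10,2,8] → #
    (1,5)@(3, 11): e=[-10,10,20] → ·
    (0,6)@(1, 13): e=[10,-2,12] → ·
  covered (3 px):
    · · · ·
    · · · ·
    · · · ·
    # · · ·
    # · · ·
    # · · ·
    · · · ·
    · · · ·
    · · · ·
    · · · ·
    · · · ·
    · · · ·
T2:
  2·area = 32  (B↔C swapped to make it positive)
  edge (6, 10)→(0, 18): d=(-6,8) right/bottom  bias=-1
  edge (0, 18)→(8, 2): d=(8,-16) top-left  bias=+0
  edge (8, 2)→(6, 10): d=(-2,8) right/bottom  bias=-1
    (3,2)@(7, 5): e=[22,8,2] → #
    (3,3)@(7, 7): e=[10,24,-2] → ·
    (2,4)@(5, 9): e=[14,8,10] → #
    (3,4)@(7, 9): e=[-2,40,-6] → ·
    (2,5)@(5, 11): e=[2,24,6] → #
    (3,5)@(7, 11): e=[-14,56,-10] → ·
    (1,6)@(3, 13): e=[6,8,18] → #
    (2,6)@(5, 13): e=[-10,40,2] → ·
    (1,7)@(3, 15): e=[-6,24,14] → ·
  covered (4 px):
    · · · ·
    · · · ·
    · · · #
    · · · ·
    · · # ·
    · · # ·
    · # · ·
    · · · ·
    · · · ·
    · · · ·
    · · · ·
    · · · ·

Answer: 9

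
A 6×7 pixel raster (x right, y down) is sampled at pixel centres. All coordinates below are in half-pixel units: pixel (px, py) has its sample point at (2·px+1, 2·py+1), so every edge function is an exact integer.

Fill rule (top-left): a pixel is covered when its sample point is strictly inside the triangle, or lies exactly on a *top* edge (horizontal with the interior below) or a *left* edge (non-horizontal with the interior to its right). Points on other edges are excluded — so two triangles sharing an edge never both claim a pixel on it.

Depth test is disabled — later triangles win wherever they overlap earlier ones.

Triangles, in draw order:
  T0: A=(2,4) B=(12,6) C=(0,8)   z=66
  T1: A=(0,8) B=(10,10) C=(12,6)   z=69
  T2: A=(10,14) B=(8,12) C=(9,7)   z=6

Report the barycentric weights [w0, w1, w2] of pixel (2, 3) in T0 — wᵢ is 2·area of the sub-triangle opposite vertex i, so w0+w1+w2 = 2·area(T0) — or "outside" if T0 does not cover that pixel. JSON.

T0:
  2·area = 44
  edge (2, 4)→(12, 6): d=(10,2) right/bottom  bias=-1
  edge (12, 6)→(0, 8): d=(-12,2) right/bottom  bias=-1
  edge (0, 8)→(2, 4): d=(2,-4) top-left  bias=+0
    (1,2)@(3, 5): e=[8,30,6] → X
    (2,2)@(5, 5): e=[4,26,14] → X
    (3,2)@(7, 5): e=[0,22,22] → .  [on edge]
    (0,3)@(1, 7): e=[32,10,2] → X
    (3,3)@(7, 7): e=[20,-2,26] → .
    (0,4)@(1, 9): e=[52,-14,6] → .
    (1,4)@(3, 9): e=[48,-18,14] → .
    (2,4)@(5, 9): e=[44,-22,22] → .
  covered (5 px):
    . . . . . .
    . . . . . .
    . X X . . .
    X X X . . .
    . . . . . .
    . . . . . .
    . . . . . .
T1:
  2·area = 44  (B↔C swapped to make it positive)
  edge (0, 8)→(12, 6): d=(12,-2) top-left  bias=+0
  edge (12, 6)→(10, 10): d=(-2,4) right/bottom  bias=-1
  edge (10, 10)→(0, 8): d=(-10,-2) top-left  bias=+0
    (3,3)@(7, 7): e=[2,18,24] → X
    (4,3)@(9, 7): e=[6,10,28] → X
    (5,3)@(11, 7): e=[10,2,32] → X
    (2,4)@(5, 9): e=[22,22,0] → X  [on edge]
    (5,4)@(11, 9): e=[34,-2,12] → .
    (2,5)@(5, 11): e=[46,18,-20] → .
    (3,5)@(7, 11): e=[50,10,-16] → .
    (4,5)@(9, 11): e=[54,2,-12] → .
  covered (6 px):
    . . . . . .
    . . . . . .
    . . . . . .
    . . . X X X
    . . X X X .
    . . . . . .
    . . . . . .
T2:
  2·area = 12
  edge (10, 14)→(8, 12): d=(-2,-2) top-left  bias=+0
  edge (8, 12)→(9, 7): d=(1,-5) top-left  bias=+0
  edge (9, 7)→(10, 14): d=(1,7) right/bottom  bias=-1
    (0,2)@(1, 5): e=[0,-42,54] → .  [on edge]
    (1,3)@(3, 7): e=[0,-30,42] → .  [on edge]
    (4,3)@(9, 7): e=[12,0,0] → .  [on edge]
    (2,4)@(5, 9): e=[0,-18,30] → .  [on edge]
    (4,4)@(9, 9): e=[8,2,2] → X
    (5,4)@(11, 9): e=[12,12,-12] → .
    (3,5)@(7, 11): e=[0,-6,18] → .  [on edge]
    (4,5)@(9, 11): e=[4,4,4] → X
    (5,5)@(11, 11): e=[8,14,-10] → .
    (4,6)@(9, 13): e=[0,6,6] → X  [on edge]
    (5,6)@(11, 13): e=[4,16,-8] → .
  covered (3 px):
    . . . . . .
    . . . . . .
    . . . . . .
    . . . . . .
    . . . . X .
    . . . . X .
    . . . . X .

Result: [2,18,24]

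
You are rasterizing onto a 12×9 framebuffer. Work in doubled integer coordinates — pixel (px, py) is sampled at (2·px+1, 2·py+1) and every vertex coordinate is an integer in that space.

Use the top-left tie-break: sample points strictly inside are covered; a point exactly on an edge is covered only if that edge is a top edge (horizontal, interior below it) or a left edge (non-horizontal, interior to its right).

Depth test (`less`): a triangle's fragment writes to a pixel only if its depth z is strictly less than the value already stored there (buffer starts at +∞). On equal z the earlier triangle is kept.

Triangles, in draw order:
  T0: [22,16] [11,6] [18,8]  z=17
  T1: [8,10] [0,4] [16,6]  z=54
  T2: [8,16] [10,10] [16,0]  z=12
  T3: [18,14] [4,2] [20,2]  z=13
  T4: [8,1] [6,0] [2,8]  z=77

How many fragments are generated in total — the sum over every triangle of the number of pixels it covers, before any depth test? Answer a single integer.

T0:
  2·area = 48
  edge (22, 16)→(11, 6): d=(-11,-10) top-left  bias=+0
  edge (11, 6)→(18, 8): d=(7,2) right/bottom  bias=-1
  edge (18, 8)→(22, 16): d=(4,8) right/bottom  bias=-1
    (6,3)@(13, 7): e=[9,3,36] → #
    (7,3)@(15, 7): e=[29,-1,20] → ·
    (6,4)@(13, 9): e=[-13,17,44] → ·
    (7,4)@(15, 9): e=[7,13,28] → #
    (8,4)@(17, 9): e=[27,9,12] → #
    (9,4)@(19, 9): e=[47,5,-4] → ·
    (7,5)@(15, 11): e=[-15,27,36] → ·
    (8,5)@(17, 11): e=[5,23,20] → #
    (9,5)@(19, 11): e=[25,19,4] → #
    (10,5)@(21, 11): e=[45,15,-12] → ·
    (8,6)@(17, 13): e=[-17,37,28] → ·
    (9,6)@(19, 13): e=[3,33,12] → #
  covered (7 px):
    · · · · · · · · · · · ·
    · · · · · · · · · · · ·
    · · · · · · · · · · · ·
    · · · · · · # · · · · ·
    · · · · · · · # # · · ·
    · · · · · · · · # # · ·
    · · · · · · · · · # · ·
    · · · · · · · · · · # ·
    · · · · · · · · · · · ·
T1:
  2·area = 80
  edge (8, 10)→(0, 4): d=(-8,-6) top-left  bias=+0
  edge (0, 4)→(16, 6): d=(16,2) right/bottom  bias=-1
  edge (16, 6)→(8, 10): d=(-8,4) right/bottom  bias=-1
    (1,2)@(3, 5): e=[10,10,60] → #
    (2,2)@(5, 5): e=[22,6,52] → #
    (3,2)@(7, 5): e=[34,2,44] → #
    (4,2)@(9, 5): e=[46,-2,36] → ·
    (1,3)@(3, 7): e=[-6,42,44] → ·
    (2,3)@(5, 7): e=[6,38,36] → #
    (4,3)@(9, 7): e=[30,30,20] → #
    (5,3)@(11, 7): e=[42,26,12] → #
    (6,3)@(13, 7): e=[54,22,4] → #
    (7,3)@(15, 7): e=[66,18,-4] → ·
    (2,4)@(5, 9): e=[-10,70,20] → ·
    (3,4)@(7, 9): e=[2,66,12] → #
  covered (10 px):
    · · · · · · · · · · · ·
    · · · · · · · · · · · ·
    · # # # · · · · · · · ·
    · · # # # # # · · · · ·
    · · · # # · · · · · · ·
    · · · · · · · · · · · ·
    · · · · · · · · · · · ·
    · · · · · · · · · · · ·
    · · · · · · · · · · · ·
T2:
  2·area = 16
  edge (8, 16)→(10, 10): d=(2,-6) top-left  bias=+0
  edge (10, 10)→(16, 0): d=(6,-10) top-left  bias=+0
  edge (16, 0)→(8, 16): d=(-8,16) right/bottom  bias=-1
    (6,0)@(13, 1): e=[0,-24,40] → ·  [on edge]
    (6,2)@(13, 5): e=[8,0,8] → #  [on edge]
    (7,2)@(15, 5): e=[20,20,-24] → ·
    (5,3)@(11, 7): e=[0,-8,24] → ·  [on edge]
    (6,3)@(13, 7): e=[12,12,-8] → ·
    (5,4)@(11, 9): e=[4,4,8] → #
    (6,4)@(13, 9): e=[16,24,-24] → ·
    (5,5)@(11, 11): e=[8,16,-8] → ·
    (4,6)@(9, 13): e=[0,8,8] → #  [on edge]
    (5,6)@(11, 13): e=[12,28,-24] → ·
    (3,7)@(7, 15): e=[-8,0,24] → ·  [on edge]
    (4,7)@(9, 15): e=[4,20,-8] → ·
  covered (3 px):
    · · · · · · · · · · · ·
    · · · · · · · · · · · ·
    · · · · · · # · · · · ·
    · · · · · · · · · · · ·
    · · · · · # · · · · · ·
    · · · · · · · · · · · ·
    · · · · # · · · · · · ·
    · · · · · · · · · · · ·
    · · · · · · · · · · · ·
T3:
  2·area = 192
  edge (18, 14)→(4, 2): d=(-14,-12) top-left  bias=+0
  edge (4, 2)→(20, 2): d=(16,0) top-left  bias=+0
  edge (20, 2)→(18, 14): d=(-2,12) right/bottom  bias=-1
    (3,1)@(7, 3): e=[22,16,154] → #
    (4,1)@(9, 3): e=[46,16,130] → #
    (5,1)@(11, 3): e=[70,16,106] → #
    (6,1)@(13, 3): e=[94,16,82] → #
    (7,1)@(15, 3): e=[118,16,58] → #
    (8,1)@(17, 3): e=[142,16,34] → #
    (9,1)@(19, 3): e=[166,16,10] → #
    (10,1)@(21, 3): e=[190,16,-14] → ·
    (3,2)@(7, 5): e=[-6,48,150] → ·
    (4,2)@(9, 5): e=[18,48,126] → #
    (10,2)@(21, 5): e=[162,48,-18] → ·
    (4,3)@(9, 7): e=[-10,80,122] → ·
  covered (24 px):
    · · · · · · · · · · · ·
    · · · # # # # # # # · ·
    · · · · # # # # # # · ·
    · · · · · # # # # # · ·
    · · · · · · # # # · · ·
    · · · · · · · # # · · ·
    · · · · · · · · # · · ·
    · · · · · · · · · · · ·
    · · · · · · · · · · · ·
T4:
  2·area = 20  (B↔C swapped to make it positive)
  edge (8, 1)→(2, 8): d=(-6,7) right/bottom  bias=-1
  edge (2, 8)→(6, 0): d=(4,-8) top-left  bias=+0
  edge (6, 0)→(8, 1): d=(2,1) right/bottom  bias=-1
    (3,0)@(7, 1): e=[7,12,1] → #
    (4,0)@(9, 1): e=[-7,28,-1] → ·
    (2,1)@(5, 3): e=[9,4,7] → #
    (3,1)@(7, 3): e=[-5,20,5] → ·
    (2,2)@(5, 5): e=[-3,12,11] → ·
  covered (2 px):
    · · · # · · · · · · · ·
    · · # · · · · · · · · ·
    · · · · · · · · · · · ·
    · · · · · · · · · · · ·
    · · · · · · · · · · · ·
    · · · · · · · · · · · ·
    · · · · · · · · · · · ·
    · · · · · · · · · · · ·
    · · · · · · · · · · · ·

Result: 46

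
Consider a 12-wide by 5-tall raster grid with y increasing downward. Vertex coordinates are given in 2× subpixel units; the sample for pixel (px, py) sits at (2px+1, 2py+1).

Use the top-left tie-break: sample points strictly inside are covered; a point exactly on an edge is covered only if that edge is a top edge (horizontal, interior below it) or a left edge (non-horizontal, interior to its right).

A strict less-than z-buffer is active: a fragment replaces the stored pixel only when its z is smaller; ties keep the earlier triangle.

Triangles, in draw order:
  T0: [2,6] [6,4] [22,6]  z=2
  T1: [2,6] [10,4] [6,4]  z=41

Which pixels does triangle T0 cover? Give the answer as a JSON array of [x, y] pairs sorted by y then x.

T0:
  2·area = 40
  edge (2, 6)→(6, 4): d=(4,-2) top-left  bias=+0
  edge (6, 4)→(22, 6): d=(16,2) right/bottom  bias=-1
  edge (22, 6)→(2, 6): d=(-20,0) right/bottom  bias=-1
    (2,2)@(5, 5): e=[2,18,20] → █
    (3,2)@(7, 5): e=[6,14,20] → █
    (4,2)@(9, 5): e=[10,10,20] → █
    (5,2)@(11, 5): e=[14,6,20] → █
    (6,2)@(13, 5): e=[18,2,20] → █
    (7,2)@(15, 5): e=[22,-2,20] → ·
    (2,3)@(5, 7): e=[10,50,-20] → ·
    (3,3)@(7, 7): e=[14,46,-20] → ·
    (4,3)@(9, 7): e=[18,42,-20] → ·
    (5,3)@(11, 7): e=[22,38,-20] → ·
    (6,3)@(13, 7): e=[26,34,-20] → ·
  covered (5 px):
    · · · · · · · · · · · ·
    · · · · · · · · · · · ·
    · · █ █ █ █ █ · · · · ·
    · · · · · · · · · · · ·
    · · · · · · · · · · · ·
T1:
  2·area = 8  (B↔C swapped to make it positive)
  edge (2, 6)→(6, 4): d=(4,-2) top-left  bias=+0
  edge (6, 4)→(10, 4): d=(4,0) top-left  bias=+0
  edge (10, 4)→(2, 6): d=(-8,2) right/bottom  bias=-1
    (2,2)@(5, 5): e=[2,4,2] → █
    (3,2)@(7, 5): e=[6,4,-2] → ·
    (2,3)@(5, 7): e=[10,12,-14] → ·
  covered (1 px):
    · · · · · · · · · · · ·
    · · · · · · · · · · · ·
    · · █ · · · · · · · · ·
    · · · · · · · · · · · ·
    · · · · · · · · · · · ·

Result: [[2,2],[3,2],[4,2],[5,2],[6,2]]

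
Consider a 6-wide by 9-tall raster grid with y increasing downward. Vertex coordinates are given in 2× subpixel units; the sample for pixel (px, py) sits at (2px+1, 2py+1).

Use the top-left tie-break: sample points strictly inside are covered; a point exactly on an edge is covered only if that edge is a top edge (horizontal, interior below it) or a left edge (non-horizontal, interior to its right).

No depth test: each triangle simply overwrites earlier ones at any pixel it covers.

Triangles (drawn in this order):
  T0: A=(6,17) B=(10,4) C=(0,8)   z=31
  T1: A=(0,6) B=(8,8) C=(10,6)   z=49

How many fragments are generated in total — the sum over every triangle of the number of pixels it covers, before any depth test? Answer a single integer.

T0:
  2·area = 114  (B↔C swapped to make it positive)
  edge (6, 17)→(0, 8): d=(-6,-9) top-left  bias=+0
  edge (0, 8)→(10, 4): d=(10,-4) top-left  bias=+0
  edge (10, 4)→(6, 17): d=(-4,13) right/bottom  bias=-1
    (4,2)@(9, 5): e=[99,6,9] → X
    (5,2)@(11, 5): e=[117,14,-17] → .
    (1,3)@(3, 7): e=[33,2,79] → X
    (2,3)@(5, 7): e=[51,10,53] → X
    (3,3)@(7, 7): e=[69,18,27] → X
    (5,3)@(11, 7): e=[105,34,-25] → .
    (0,4)@(1, 9): e=[3,14,97] → X
    (4,4)@(9, 9): e=[75,46,-7] → .
    (0,5)@(1, 11): e=[-9,34,89] → .
    (1,5)@(3, 11): e=[9,42,63] → X
    (4,5)@(9, 11): e=[63,66,-15] → .
    (1,6)@(3, 13): e=[-3,62,55] → .
  covered (15 px):
    . . . . . .
    . . . . . .
    . . . . X .
    . X X X X .
    X X X X . .
    . X X X . .
    . . X X . .
    . . X . . .
    . . . . . .
T1:
  2·area = 20  (B↔C swapped to make it positive)
  edge (0, 6)→(10, 6): d=(10,0) top-left  bias=+0
  edge (10, 6)→(8, 8): d=(-2,2) right/bottom  bias=-1
  edge (8, 8)→(0, 6): d=(-8,-2) top-left  bias=+0
    (5,2)@(11, 5): e=[-10,0,30] → .  [on edge]
    (2,3)@(5, 7): e=[10,8,2] → X
    (3,3)@(7, 7): e=[10,4,6] → X
    (4,3)@(9, 7): e=[10,0,10] → .  [on edge]
    (2,4)@(5, 9): e=[30,4,-14] → .
    (3,4)@(7, 9): e=[30,0,-10] → .  [on edge]
    (2,5)@(5, 11): e=[50,0,-30] → .  [on edge]
    (1,6)@(3, 13): e=[70,0,-50] → .  [on edge]
    (0,7)@(1, 15): e=[90,0,-70] → .  [on edge]
  covered (2 px):
    . . . . . .
    . . . . . .
    . . . . . .
    . . X X . .
    . . . . . .
    . . . . . .
    . . . . . .
    . . . . . .
    . . . . . .

Final: 17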